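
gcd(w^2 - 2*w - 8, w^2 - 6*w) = 1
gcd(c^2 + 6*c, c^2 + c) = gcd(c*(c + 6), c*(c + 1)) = c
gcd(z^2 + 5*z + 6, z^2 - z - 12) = z + 3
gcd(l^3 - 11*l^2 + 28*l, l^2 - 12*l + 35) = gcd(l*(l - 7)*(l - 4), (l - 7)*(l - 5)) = l - 7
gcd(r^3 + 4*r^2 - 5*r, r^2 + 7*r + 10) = r + 5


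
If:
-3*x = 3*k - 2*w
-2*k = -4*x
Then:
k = 2*x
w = 9*x/2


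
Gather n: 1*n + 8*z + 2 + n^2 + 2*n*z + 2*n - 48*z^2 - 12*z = n^2 + n*(2*z + 3) - 48*z^2 - 4*z + 2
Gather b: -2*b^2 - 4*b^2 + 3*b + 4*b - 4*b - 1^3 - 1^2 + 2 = -6*b^2 + 3*b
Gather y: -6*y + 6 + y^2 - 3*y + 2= y^2 - 9*y + 8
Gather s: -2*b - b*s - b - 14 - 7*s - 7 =-3*b + s*(-b - 7) - 21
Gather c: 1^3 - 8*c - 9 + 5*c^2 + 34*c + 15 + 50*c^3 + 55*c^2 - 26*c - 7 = 50*c^3 + 60*c^2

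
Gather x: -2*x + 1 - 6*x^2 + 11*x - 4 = -6*x^2 + 9*x - 3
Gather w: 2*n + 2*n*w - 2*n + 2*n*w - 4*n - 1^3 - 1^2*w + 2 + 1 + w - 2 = 4*n*w - 4*n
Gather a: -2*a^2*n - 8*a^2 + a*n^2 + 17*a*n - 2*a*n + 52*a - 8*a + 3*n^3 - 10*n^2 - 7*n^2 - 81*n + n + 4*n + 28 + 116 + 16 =a^2*(-2*n - 8) + a*(n^2 + 15*n + 44) + 3*n^3 - 17*n^2 - 76*n + 160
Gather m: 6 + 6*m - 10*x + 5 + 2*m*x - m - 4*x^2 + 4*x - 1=m*(2*x + 5) - 4*x^2 - 6*x + 10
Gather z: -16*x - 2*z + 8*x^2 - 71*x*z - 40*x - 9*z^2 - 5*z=8*x^2 - 56*x - 9*z^2 + z*(-71*x - 7)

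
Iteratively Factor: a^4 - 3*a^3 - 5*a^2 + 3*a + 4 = (a - 4)*(a^3 + a^2 - a - 1) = (a - 4)*(a + 1)*(a^2 - 1) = (a - 4)*(a - 1)*(a + 1)*(a + 1)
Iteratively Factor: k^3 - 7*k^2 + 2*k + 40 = (k + 2)*(k^2 - 9*k + 20) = (k - 5)*(k + 2)*(k - 4)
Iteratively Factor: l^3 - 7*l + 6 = (l - 2)*(l^2 + 2*l - 3) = (l - 2)*(l - 1)*(l + 3)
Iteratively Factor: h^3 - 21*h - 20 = (h + 4)*(h^2 - 4*h - 5) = (h + 1)*(h + 4)*(h - 5)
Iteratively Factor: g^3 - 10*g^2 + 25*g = (g)*(g^2 - 10*g + 25) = g*(g - 5)*(g - 5)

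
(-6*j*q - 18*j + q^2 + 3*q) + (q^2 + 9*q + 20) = -6*j*q - 18*j + 2*q^2 + 12*q + 20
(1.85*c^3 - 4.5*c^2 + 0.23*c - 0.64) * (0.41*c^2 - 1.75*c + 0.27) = 0.7585*c^5 - 5.0825*c^4 + 8.4688*c^3 - 1.8799*c^2 + 1.1821*c - 0.1728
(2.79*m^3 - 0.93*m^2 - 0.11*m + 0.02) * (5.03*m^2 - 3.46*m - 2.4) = 14.0337*m^5 - 14.3313*m^4 - 4.0315*m^3 + 2.7132*m^2 + 0.1948*m - 0.048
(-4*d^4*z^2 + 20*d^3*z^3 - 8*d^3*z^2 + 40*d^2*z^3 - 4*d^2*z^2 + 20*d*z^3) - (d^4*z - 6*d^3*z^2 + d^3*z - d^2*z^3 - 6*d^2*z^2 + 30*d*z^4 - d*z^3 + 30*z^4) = -4*d^4*z^2 - d^4*z + 20*d^3*z^3 - 2*d^3*z^2 - d^3*z + 41*d^2*z^3 + 2*d^2*z^2 - 30*d*z^4 + 21*d*z^3 - 30*z^4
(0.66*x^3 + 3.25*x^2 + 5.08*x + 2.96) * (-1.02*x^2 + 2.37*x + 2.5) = -0.6732*x^5 - 1.7508*x^4 + 4.1709*x^3 + 17.1454*x^2 + 19.7152*x + 7.4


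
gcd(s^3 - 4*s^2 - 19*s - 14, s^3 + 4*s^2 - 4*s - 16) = s + 2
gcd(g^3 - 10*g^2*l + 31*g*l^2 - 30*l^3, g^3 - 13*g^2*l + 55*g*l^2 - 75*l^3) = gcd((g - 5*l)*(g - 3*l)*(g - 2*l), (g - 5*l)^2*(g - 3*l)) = g^2 - 8*g*l + 15*l^2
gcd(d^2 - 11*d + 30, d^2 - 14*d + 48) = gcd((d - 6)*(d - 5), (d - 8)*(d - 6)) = d - 6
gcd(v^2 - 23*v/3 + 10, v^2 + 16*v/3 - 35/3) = v - 5/3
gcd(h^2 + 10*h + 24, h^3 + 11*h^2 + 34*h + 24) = h^2 + 10*h + 24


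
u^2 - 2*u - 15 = (u - 5)*(u + 3)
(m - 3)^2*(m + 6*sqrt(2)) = m^3 - 6*m^2 + 6*sqrt(2)*m^2 - 36*sqrt(2)*m + 9*m + 54*sqrt(2)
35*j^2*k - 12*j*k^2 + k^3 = k*(-7*j + k)*(-5*j + k)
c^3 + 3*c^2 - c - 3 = (c - 1)*(c + 1)*(c + 3)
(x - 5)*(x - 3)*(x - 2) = x^3 - 10*x^2 + 31*x - 30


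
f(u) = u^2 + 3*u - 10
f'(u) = 2*u + 3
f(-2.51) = -11.23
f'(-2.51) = -2.02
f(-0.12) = -10.35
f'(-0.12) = 2.76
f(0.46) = -8.41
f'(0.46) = 3.92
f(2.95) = 7.55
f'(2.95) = 8.90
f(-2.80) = -10.56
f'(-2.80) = -2.60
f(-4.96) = -0.28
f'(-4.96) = -6.92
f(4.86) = 28.20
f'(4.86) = 12.72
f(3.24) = 10.22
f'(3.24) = 9.48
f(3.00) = 8.00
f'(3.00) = 9.00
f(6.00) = 44.00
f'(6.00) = 15.00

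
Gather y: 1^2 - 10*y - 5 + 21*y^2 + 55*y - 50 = 21*y^2 + 45*y - 54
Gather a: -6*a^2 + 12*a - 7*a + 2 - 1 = -6*a^2 + 5*a + 1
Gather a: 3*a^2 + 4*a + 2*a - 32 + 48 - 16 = 3*a^2 + 6*a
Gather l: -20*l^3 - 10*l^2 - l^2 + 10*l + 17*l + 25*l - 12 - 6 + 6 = -20*l^3 - 11*l^2 + 52*l - 12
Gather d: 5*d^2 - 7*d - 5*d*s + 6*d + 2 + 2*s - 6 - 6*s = 5*d^2 + d*(-5*s - 1) - 4*s - 4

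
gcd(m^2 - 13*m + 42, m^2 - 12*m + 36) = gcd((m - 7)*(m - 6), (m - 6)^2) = m - 6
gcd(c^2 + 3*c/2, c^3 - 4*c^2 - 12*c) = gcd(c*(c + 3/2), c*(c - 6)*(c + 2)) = c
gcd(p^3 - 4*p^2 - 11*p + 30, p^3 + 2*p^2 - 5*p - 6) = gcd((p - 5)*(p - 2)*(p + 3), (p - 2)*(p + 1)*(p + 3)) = p^2 + p - 6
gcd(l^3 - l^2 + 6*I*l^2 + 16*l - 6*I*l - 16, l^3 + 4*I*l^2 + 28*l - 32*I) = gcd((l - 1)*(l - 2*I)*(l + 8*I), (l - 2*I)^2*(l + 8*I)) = l^2 + 6*I*l + 16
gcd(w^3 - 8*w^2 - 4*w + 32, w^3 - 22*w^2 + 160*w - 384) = w - 8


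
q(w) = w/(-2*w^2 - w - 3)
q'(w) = w*(4*w + 1)/(-2*w^2 - w - 3)^2 + 1/(-2*w^2 - w - 3) = (-2*w^2 + w*(4*w + 1) - w - 3)/(2*w^2 + w + 3)^2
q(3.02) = -0.12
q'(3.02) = 0.03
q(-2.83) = 0.17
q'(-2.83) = 0.05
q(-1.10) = 0.25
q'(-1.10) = -0.03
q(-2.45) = 0.20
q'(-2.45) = 0.06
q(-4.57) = 0.11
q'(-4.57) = 0.02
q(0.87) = -0.16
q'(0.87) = -0.05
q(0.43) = -0.11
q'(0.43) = -0.18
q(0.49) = -0.12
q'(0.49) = -0.16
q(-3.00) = 0.17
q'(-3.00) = 0.05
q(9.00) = -0.05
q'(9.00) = 0.01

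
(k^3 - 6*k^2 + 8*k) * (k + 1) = k^4 - 5*k^3 + 2*k^2 + 8*k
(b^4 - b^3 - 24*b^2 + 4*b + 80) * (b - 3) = b^5 - 4*b^4 - 21*b^3 + 76*b^2 + 68*b - 240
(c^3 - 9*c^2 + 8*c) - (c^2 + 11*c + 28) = c^3 - 10*c^2 - 3*c - 28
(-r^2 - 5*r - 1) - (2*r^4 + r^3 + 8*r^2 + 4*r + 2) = -2*r^4 - r^3 - 9*r^2 - 9*r - 3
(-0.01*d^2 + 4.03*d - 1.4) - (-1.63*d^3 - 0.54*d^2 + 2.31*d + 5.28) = 1.63*d^3 + 0.53*d^2 + 1.72*d - 6.68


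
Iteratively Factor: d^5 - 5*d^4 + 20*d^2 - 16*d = (d - 1)*(d^4 - 4*d^3 - 4*d^2 + 16*d) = (d - 2)*(d - 1)*(d^3 - 2*d^2 - 8*d) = (d - 2)*(d - 1)*(d + 2)*(d^2 - 4*d) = (d - 4)*(d - 2)*(d - 1)*(d + 2)*(d)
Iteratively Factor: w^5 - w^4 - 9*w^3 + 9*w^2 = (w)*(w^4 - w^3 - 9*w^2 + 9*w) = w*(w - 3)*(w^3 + 2*w^2 - 3*w) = w*(w - 3)*(w - 1)*(w^2 + 3*w) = w*(w - 3)*(w - 1)*(w + 3)*(w)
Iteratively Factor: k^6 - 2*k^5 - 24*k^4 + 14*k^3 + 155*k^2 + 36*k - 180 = (k - 1)*(k^5 - k^4 - 25*k^3 - 11*k^2 + 144*k + 180) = (k - 1)*(k + 2)*(k^4 - 3*k^3 - 19*k^2 + 27*k + 90) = (k - 1)*(k + 2)^2*(k^3 - 5*k^2 - 9*k + 45) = (k - 1)*(k + 2)^2*(k + 3)*(k^2 - 8*k + 15) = (k - 5)*(k - 1)*(k + 2)^2*(k + 3)*(k - 3)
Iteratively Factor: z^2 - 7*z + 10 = (z - 5)*(z - 2)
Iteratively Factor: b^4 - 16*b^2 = (b + 4)*(b^3 - 4*b^2) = b*(b + 4)*(b^2 - 4*b) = b*(b - 4)*(b + 4)*(b)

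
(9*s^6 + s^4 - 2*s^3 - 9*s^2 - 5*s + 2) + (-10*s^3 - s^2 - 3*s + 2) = 9*s^6 + s^4 - 12*s^3 - 10*s^2 - 8*s + 4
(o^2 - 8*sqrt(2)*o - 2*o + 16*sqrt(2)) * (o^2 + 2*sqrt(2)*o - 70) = o^4 - 6*sqrt(2)*o^3 - 2*o^3 - 102*o^2 + 12*sqrt(2)*o^2 + 204*o + 560*sqrt(2)*o - 1120*sqrt(2)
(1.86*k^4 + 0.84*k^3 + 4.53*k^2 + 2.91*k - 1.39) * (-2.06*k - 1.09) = -3.8316*k^5 - 3.7578*k^4 - 10.2474*k^3 - 10.9323*k^2 - 0.3085*k + 1.5151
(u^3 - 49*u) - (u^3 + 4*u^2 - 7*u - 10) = -4*u^2 - 42*u + 10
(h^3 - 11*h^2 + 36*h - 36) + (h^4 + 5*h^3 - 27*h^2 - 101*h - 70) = h^4 + 6*h^3 - 38*h^2 - 65*h - 106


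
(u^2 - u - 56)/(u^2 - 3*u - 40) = (u + 7)/(u + 5)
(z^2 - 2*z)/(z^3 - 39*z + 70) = z/(z^2 + 2*z - 35)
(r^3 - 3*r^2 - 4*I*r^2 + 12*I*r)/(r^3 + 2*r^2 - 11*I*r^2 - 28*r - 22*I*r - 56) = r*(r - 3)/(r^2 + r*(2 - 7*I) - 14*I)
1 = 1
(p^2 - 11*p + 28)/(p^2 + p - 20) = (p - 7)/(p + 5)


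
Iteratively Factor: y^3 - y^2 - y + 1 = (y - 1)*(y^2 - 1) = (y - 1)^2*(y + 1)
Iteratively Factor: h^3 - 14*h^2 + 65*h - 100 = (h - 5)*(h^2 - 9*h + 20) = (h - 5)^2*(h - 4)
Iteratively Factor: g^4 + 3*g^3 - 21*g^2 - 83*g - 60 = (g - 5)*(g^3 + 8*g^2 + 19*g + 12) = (g - 5)*(g + 4)*(g^2 + 4*g + 3) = (g - 5)*(g + 1)*(g + 4)*(g + 3)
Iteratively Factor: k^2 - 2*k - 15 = (k - 5)*(k + 3)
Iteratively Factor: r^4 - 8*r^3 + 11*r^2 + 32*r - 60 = (r - 5)*(r^3 - 3*r^2 - 4*r + 12) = (r - 5)*(r + 2)*(r^2 - 5*r + 6) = (r - 5)*(r - 3)*(r + 2)*(r - 2)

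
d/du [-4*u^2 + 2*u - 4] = 2 - 8*u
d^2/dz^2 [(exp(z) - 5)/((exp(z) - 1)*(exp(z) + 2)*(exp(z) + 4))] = (4*exp(6*z) - 30*exp(5*z) - 258*exp(4*z) - 426*exp(3*z) - 270*exp(2*z) - 804*exp(z) - 16)*exp(z)/(exp(9*z) + 15*exp(8*z) + 81*exp(7*z) + 161*exp(6*z) - 78*exp(5*z) - 636*exp(4*z) - 280*exp(3*z) + 864*exp(2*z) + 384*exp(z) - 512)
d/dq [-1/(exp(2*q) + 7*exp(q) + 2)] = (2*exp(q) + 7)*exp(q)/(exp(2*q) + 7*exp(q) + 2)^2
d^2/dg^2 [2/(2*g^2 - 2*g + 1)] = 8*(-2*g^2 + 2*g + 2*(2*g - 1)^2 - 1)/(2*g^2 - 2*g + 1)^3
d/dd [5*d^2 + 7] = 10*d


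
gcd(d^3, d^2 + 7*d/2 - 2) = 1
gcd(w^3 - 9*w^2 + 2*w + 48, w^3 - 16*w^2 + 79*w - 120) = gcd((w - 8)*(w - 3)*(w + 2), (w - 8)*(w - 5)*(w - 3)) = w^2 - 11*w + 24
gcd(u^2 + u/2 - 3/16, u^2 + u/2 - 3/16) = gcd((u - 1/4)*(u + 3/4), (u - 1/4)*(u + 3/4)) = u^2 + u/2 - 3/16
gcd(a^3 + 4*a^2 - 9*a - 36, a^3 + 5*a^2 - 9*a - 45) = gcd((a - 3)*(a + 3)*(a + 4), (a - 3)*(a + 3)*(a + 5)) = a^2 - 9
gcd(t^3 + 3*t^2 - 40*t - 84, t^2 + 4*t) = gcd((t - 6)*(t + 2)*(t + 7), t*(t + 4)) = 1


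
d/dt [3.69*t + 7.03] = 3.69000000000000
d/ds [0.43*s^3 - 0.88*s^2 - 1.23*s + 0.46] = 1.29*s^2 - 1.76*s - 1.23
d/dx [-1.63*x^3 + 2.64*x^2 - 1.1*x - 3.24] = -4.89*x^2 + 5.28*x - 1.1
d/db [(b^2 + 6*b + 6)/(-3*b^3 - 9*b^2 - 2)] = (9*b*(b + 2)*(b^2 + 6*b + 6) - 2*(b + 3)*(3*b^3 + 9*b^2 + 2))/(3*b^3 + 9*b^2 + 2)^2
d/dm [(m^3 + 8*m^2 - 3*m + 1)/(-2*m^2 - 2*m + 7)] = (-2*m^4 - 4*m^3 - m^2 + 116*m - 19)/(4*m^4 + 8*m^3 - 24*m^2 - 28*m + 49)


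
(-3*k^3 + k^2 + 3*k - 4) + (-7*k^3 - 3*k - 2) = -10*k^3 + k^2 - 6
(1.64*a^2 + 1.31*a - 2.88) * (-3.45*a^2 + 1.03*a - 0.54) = -5.658*a^4 - 2.8303*a^3 + 10.3997*a^2 - 3.6738*a + 1.5552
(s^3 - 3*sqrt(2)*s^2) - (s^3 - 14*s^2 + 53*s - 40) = -3*sqrt(2)*s^2 + 14*s^2 - 53*s + 40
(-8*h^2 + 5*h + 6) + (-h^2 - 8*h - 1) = -9*h^2 - 3*h + 5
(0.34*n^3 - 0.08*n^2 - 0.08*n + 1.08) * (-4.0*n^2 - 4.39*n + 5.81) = -1.36*n^5 - 1.1726*n^4 + 2.6466*n^3 - 4.4336*n^2 - 5.206*n + 6.2748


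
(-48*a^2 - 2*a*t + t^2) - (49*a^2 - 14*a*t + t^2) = -97*a^2 + 12*a*t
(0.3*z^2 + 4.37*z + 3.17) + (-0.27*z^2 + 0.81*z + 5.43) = 0.03*z^2 + 5.18*z + 8.6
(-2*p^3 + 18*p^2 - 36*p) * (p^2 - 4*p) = -2*p^5 + 26*p^4 - 108*p^3 + 144*p^2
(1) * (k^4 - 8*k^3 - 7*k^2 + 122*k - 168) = k^4 - 8*k^3 - 7*k^2 + 122*k - 168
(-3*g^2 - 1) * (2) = -6*g^2 - 2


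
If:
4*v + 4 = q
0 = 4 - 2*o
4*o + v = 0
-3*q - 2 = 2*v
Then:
No Solution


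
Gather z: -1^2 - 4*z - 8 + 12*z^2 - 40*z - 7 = 12*z^2 - 44*z - 16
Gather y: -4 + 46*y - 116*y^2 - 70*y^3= -70*y^3 - 116*y^2 + 46*y - 4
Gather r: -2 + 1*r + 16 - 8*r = 14 - 7*r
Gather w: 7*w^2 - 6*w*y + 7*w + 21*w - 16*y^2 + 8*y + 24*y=7*w^2 + w*(28 - 6*y) - 16*y^2 + 32*y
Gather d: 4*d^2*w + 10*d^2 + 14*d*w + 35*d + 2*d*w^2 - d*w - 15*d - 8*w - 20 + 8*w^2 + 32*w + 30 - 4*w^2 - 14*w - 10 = d^2*(4*w + 10) + d*(2*w^2 + 13*w + 20) + 4*w^2 + 10*w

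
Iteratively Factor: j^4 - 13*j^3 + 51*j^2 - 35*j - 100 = (j - 5)*(j^3 - 8*j^2 + 11*j + 20) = (j - 5)^2*(j^2 - 3*j - 4) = (j - 5)^2*(j + 1)*(j - 4)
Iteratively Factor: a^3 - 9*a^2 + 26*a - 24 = (a - 2)*(a^2 - 7*a + 12) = (a - 3)*(a - 2)*(a - 4)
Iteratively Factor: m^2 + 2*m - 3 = (m + 3)*(m - 1)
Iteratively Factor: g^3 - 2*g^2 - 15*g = (g)*(g^2 - 2*g - 15) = g*(g + 3)*(g - 5)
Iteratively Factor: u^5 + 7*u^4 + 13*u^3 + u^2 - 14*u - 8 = (u - 1)*(u^4 + 8*u^3 + 21*u^2 + 22*u + 8) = (u - 1)*(u + 1)*(u^3 + 7*u^2 + 14*u + 8) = (u - 1)*(u + 1)*(u + 2)*(u^2 + 5*u + 4) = (u - 1)*(u + 1)*(u + 2)*(u + 4)*(u + 1)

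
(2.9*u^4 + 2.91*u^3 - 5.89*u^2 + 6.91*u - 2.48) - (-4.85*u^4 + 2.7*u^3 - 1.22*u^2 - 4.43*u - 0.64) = 7.75*u^4 + 0.21*u^3 - 4.67*u^2 + 11.34*u - 1.84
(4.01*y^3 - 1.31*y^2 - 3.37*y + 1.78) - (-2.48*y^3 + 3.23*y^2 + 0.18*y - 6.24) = 6.49*y^3 - 4.54*y^2 - 3.55*y + 8.02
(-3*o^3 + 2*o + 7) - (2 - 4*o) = -3*o^3 + 6*o + 5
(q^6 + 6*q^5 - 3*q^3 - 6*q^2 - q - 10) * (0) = 0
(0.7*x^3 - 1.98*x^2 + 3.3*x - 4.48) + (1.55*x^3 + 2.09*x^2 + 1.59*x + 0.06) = 2.25*x^3 + 0.11*x^2 + 4.89*x - 4.42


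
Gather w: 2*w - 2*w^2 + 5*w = -2*w^2 + 7*w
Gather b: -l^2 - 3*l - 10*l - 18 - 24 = -l^2 - 13*l - 42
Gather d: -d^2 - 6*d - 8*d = -d^2 - 14*d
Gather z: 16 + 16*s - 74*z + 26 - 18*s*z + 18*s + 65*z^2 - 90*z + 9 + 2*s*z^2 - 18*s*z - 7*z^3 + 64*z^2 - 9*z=34*s - 7*z^3 + z^2*(2*s + 129) + z*(-36*s - 173) + 51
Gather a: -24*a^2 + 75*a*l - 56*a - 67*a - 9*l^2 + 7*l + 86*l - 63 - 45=-24*a^2 + a*(75*l - 123) - 9*l^2 + 93*l - 108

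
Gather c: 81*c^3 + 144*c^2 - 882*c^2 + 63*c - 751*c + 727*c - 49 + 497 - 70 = 81*c^3 - 738*c^2 + 39*c + 378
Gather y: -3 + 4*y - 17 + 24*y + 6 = 28*y - 14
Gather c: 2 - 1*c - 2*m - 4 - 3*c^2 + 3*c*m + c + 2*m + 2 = -3*c^2 + 3*c*m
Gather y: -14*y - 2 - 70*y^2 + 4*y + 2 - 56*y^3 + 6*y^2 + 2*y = -56*y^3 - 64*y^2 - 8*y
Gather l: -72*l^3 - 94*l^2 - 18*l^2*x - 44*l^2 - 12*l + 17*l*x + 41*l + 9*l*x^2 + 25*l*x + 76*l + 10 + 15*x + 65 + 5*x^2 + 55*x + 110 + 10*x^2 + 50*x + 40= -72*l^3 + l^2*(-18*x - 138) + l*(9*x^2 + 42*x + 105) + 15*x^2 + 120*x + 225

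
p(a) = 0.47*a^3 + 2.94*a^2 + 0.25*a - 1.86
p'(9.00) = 167.38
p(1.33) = 4.78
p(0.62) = -0.46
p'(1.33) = 10.56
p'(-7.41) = 34.10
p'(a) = 1.41*a^2 + 5.88*a + 0.25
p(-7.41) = -33.51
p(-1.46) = 2.58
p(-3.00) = 11.16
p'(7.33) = 119.11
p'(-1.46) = -5.33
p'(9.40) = 180.11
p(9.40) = 650.64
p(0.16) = -1.74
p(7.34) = 344.23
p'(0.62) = 4.44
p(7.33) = 343.04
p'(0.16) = 1.23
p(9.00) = 581.16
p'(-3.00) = -4.70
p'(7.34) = 119.37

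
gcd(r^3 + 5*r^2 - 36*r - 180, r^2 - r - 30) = r^2 - r - 30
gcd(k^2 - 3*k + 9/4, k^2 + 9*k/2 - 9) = k - 3/2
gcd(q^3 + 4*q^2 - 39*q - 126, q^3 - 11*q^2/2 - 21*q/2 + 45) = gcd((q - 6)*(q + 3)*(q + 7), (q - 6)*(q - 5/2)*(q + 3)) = q^2 - 3*q - 18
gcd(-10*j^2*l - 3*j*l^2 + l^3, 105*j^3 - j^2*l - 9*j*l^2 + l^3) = 5*j - l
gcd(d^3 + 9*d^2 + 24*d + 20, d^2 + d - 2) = d + 2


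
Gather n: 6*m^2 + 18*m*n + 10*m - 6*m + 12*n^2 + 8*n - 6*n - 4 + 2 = 6*m^2 + 4*m + 12*n^2 + n*(18*m + 2) - 2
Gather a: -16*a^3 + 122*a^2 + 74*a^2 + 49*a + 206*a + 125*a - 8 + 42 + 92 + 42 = -16*a^3 + 196*a^2 + 380*a + 168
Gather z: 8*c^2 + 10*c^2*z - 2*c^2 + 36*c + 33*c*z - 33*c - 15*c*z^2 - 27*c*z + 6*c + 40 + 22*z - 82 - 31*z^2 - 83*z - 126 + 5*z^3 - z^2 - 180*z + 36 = 6*c^2 + 9*c + 5*z^3 + z^2*(-15*c - 32) + z*(10*c^2 + 6*c - 241) - 132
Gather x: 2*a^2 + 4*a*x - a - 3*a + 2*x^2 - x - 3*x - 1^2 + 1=2*a^2 - 4*a + 2*x^2 + x*(4*a - 4)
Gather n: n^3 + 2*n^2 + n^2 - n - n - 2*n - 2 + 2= n^3 + 3*n^2 - 4*n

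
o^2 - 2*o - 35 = (o - 7)*(o + 5)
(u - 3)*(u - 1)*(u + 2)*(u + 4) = u^4 + 2*u^3 - 13*u^2 - 14*u + 24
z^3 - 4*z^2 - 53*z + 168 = (z - 8)*(z - 3)*(z + 7)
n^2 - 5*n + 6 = (n - 3)*(n - 2)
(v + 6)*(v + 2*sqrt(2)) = v^2 + 2*sqrt(2)*v + 6*v + 12*sqrt(2)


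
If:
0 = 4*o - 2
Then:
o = 1/2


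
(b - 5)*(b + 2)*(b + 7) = b^3 + 4*b^2 - 31*b - 70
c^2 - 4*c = c*(c - 4)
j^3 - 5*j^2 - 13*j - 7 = (j - 7)*(j + 1)^2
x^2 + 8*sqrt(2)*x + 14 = (x + sqrt(2))*(x + 7*sqrt(2))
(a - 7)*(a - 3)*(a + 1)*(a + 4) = a^4 - 5*a^3 - 25*a^2 + 65*a + 84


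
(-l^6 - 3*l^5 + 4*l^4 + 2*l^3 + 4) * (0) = 0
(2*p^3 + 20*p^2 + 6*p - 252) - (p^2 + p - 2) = 2*p^3 + 19*p^2 + 5*p - 250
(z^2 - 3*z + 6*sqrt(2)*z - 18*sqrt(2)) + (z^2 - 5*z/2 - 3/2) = 2*z^2 - 11*z/2 + 6*sqrt(2)*z - 18*sqrt(2) - 3/2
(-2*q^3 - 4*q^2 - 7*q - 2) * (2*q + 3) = -4*q^4 - 14*q^3 - 26*q^2 - 25*q - 6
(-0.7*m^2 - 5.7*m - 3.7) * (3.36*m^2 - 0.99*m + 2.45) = -2.352*m^4 - 18.459*m^3 - 8.504*m^2 - 10.302*m - 9.065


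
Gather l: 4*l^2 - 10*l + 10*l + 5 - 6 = 4*l^2 - 1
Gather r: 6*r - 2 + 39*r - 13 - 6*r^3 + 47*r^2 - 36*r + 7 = -6*r^3 + 47*r^2 + 9*r - 8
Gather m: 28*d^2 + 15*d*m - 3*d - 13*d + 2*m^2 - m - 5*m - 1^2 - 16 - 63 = 28*d^2 - 16*d + 2*m^2 + m*(15*d - 6) - 80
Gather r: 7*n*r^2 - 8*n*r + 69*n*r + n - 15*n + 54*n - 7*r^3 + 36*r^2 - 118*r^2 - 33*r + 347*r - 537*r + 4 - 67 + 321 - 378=40*n - 7*r^3 + r^2*(7*n - 82) + r*(61*n - 223) - 120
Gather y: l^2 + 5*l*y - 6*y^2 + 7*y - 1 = l^2 - 6*y^2 + y*(5*l + 7) - 1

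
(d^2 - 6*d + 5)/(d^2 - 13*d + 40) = (d - 1)/(d - 8)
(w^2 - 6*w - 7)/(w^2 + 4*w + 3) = (w - 7)/(w + 3)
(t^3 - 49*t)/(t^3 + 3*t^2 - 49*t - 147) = t/(t + 3)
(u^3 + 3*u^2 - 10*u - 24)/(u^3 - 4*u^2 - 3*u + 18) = (u + 4)/(u - 3)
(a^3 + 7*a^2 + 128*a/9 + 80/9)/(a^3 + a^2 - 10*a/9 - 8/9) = (3*a^2 + 17*a + 20)/(3*a^2 - a - 2)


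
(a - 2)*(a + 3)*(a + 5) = a^3 + 6*a^2 - a - 30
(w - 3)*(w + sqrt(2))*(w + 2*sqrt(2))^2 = w^4 - 3*w^3 + 5*sqrt(2)*w^3 - 15*sqrt(2)*w^2 + 16*w^2 - 48*w + 8*sqrt(2)*w - 24*sqrt(2)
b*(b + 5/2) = b^2 + 5*b/2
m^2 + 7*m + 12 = (m + 3)*(m + 4)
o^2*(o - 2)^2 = o^4 - 4*o^3 + 4*o^2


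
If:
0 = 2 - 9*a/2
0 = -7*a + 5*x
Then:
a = 4/9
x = 28/45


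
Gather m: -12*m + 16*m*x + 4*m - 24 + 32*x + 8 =m*(16*x - 8) + 32*x - 16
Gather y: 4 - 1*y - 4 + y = 0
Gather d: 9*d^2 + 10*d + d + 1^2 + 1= 9*d^2 + 11*d + 2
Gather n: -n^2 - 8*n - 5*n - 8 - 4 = -n^2 - 13*n - 12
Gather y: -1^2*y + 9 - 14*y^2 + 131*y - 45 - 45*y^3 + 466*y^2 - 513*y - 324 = -45*y^3 + 452*y^2 - 383*y - 360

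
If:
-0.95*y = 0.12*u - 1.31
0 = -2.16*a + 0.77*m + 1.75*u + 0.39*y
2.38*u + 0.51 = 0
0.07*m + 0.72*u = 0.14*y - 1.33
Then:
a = -4.90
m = -13.98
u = -0.21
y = 1.41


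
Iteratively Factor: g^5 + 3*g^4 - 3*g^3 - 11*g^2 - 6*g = (g + 1)*(g^4 + 2*g^3 - 5*g^2 - 6*g) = (g + 1)^2*(g^3 + g^2 - 6*g) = g*(g + 1)^2*(g^2 + g - 6) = g*(g + 1)^2*(g + 3)*(g - 2)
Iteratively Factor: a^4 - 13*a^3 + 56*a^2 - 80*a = (a)*(a^3 - 13*a^2 + 56*a - 80) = a*(a - 5)*(a^2 - 8*a + 16) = a*(a - 5)*(a - 4)*(a - 4)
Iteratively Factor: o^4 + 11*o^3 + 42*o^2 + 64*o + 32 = (o + 2)*(o^3 + 9*o^2 + 24*o + 16) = (o + 2)*(o + 4)*(o^2 + 5*o + 4) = (o + 1)*(o + 2)*(o + 4)*(o + 4)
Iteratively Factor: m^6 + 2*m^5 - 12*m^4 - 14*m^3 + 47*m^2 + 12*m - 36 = (m + 1)*(m^5 + m^4 - 13*m^3 - m^2 + 48*m - 36) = (m - 1)*(m + 1)*(m^4 + 2*m^3 - 11*m^2 - 12*m + 36) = (m - 1)*(m + 1)*(m + 3)*(m^3 - m^2 - 8*m + 12) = (m - 2)*(m - 1)*(m + 1)*(m + 3)*(m^2 + m - 6) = (m - 2)*(m - 1)*(m + 1)*(m + 3)^2*(m - 2)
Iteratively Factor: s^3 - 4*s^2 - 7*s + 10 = (s - 1)*(s^2 - 3*s - 10) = (s - 5)*(s - 1)*(s + 2)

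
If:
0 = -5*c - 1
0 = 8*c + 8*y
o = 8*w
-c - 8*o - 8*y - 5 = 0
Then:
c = -1/5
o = -4/5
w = -1/10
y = 1/5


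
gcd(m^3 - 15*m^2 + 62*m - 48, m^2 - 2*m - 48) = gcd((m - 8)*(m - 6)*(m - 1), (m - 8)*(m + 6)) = m - 8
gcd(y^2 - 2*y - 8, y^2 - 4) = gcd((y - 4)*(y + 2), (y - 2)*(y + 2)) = y + 2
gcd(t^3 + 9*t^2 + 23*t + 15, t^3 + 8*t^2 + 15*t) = t^2 + 8*t + 15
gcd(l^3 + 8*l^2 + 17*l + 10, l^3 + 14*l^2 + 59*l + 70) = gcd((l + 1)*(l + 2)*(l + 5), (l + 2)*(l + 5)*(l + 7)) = l^2 + 7*l + 10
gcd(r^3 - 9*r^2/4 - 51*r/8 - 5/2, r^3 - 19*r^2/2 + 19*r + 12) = r^2 - 7*r/2 - 2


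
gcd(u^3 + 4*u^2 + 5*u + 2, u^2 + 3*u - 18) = 1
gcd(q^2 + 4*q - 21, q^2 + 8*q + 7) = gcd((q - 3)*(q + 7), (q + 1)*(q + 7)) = q + 7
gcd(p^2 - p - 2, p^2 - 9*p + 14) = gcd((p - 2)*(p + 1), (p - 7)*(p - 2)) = p - 2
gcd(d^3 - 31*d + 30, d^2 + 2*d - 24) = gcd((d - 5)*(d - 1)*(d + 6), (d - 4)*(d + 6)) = d + 6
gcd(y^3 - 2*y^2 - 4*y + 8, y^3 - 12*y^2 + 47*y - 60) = 1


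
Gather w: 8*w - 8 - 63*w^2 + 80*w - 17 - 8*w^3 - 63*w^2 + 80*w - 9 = -8*w^3 - 126*w^2 + 168*w - 34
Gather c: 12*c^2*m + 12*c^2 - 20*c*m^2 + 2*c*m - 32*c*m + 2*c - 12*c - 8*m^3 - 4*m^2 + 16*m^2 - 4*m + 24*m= c^2*(12*m + 12) + c*(-20*m^2 - 30*m - 10) - 8*m^3 + 12*m^2 + 20*m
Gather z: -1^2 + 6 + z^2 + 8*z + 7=z^2 + 8*z + 12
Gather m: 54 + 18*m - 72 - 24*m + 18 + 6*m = 0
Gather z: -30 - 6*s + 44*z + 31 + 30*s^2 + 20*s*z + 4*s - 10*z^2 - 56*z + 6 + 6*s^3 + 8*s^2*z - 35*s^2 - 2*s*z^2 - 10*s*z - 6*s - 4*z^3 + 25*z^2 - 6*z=6*s^3 - 5*s^2 - 8*s - 4*z^3 + z^2*(15 - 2*s) + z*(8*s^2 + 10*s - 18) + 7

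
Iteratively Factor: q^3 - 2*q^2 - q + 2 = (q - 1)*(q^2 - q - 2) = (q - 1)*(q + 1)*(q - 2)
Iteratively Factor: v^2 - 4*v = (v - 4)*(v)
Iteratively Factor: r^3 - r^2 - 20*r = (r + 4)*(r^2 - 5*r) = r*(r + 4)*(r - 5)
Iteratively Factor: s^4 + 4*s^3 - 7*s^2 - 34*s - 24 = (s - 3)*(s^3 + 7*s^2 + 14*s + 8) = (s - 3)*(s + 2)*(s^2 + 5*s + 4) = (s - 3)*(s + 1)*(s + 2)*(s + 4)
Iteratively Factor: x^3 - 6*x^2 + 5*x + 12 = (x - 4)*(x^2 - 2*x - 3) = (x - 4)*(x + 1)*(x - 3)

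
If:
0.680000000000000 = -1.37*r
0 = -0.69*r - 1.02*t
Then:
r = -0.50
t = 0.34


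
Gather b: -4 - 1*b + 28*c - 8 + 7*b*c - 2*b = b*(7*c - 3) + 28*c - 12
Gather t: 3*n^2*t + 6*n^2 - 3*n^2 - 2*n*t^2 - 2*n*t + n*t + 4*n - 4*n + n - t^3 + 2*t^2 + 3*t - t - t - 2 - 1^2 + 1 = 3*n^2 + n - t^3 + t^2*(2 - 2*n) + t*(3*n^2 - n + 1) - 2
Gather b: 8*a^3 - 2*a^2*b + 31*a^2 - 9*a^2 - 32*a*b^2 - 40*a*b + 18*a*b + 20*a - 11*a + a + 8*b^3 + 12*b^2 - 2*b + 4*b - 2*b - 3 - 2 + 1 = 8*a^3 + 22*a^2 + 10*a + 8*b^3 + b^2*(12 - 32*a) + b*(-2*a^2 - 22*a) - 4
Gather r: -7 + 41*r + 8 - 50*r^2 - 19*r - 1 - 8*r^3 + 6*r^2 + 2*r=-8*r^3 - 44*r^2 + 24*r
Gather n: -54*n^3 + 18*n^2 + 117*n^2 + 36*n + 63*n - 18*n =-54*n^3 + 135*n^2 + 81*n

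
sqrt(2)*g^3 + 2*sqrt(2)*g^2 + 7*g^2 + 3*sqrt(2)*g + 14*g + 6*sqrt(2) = (g + 2)*(g + 3*sqrt(2))*(sqrt(2)*g + 1)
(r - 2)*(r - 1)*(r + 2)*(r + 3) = r^4 + 2*r^3 - 7*r^2 - 8*r + 12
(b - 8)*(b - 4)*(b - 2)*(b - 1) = b^4 - 15*b^3 + 70*b^2 - 120*b + 64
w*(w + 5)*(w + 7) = w^3 + 12*w^2 + 35*w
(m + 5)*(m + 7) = m^2 + 12*m + 35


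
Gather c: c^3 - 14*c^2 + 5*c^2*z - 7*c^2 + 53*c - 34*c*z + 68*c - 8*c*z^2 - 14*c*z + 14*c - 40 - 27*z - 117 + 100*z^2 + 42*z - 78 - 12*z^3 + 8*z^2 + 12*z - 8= c^3 + c^2*(5*z - 21) + c*(-8*z^2 - 48*z + 135) - 12*z^3 + 108*z^2 + 27*z - 243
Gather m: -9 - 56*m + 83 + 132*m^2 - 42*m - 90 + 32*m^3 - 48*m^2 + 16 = 32*m^3 + 84*m^2 - 98*m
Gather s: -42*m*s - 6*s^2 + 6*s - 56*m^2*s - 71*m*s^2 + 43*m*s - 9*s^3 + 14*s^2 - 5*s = -9*s^3 + s^2*(8 - 71*m) + s*(-56*m^2 + m + 1)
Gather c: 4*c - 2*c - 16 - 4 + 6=2*c - 14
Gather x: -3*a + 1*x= -3*a + x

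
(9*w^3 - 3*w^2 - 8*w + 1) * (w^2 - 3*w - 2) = 9*w^5 - 30*w^4 - 17*w^3 + 31*w^2 + 13*w - 2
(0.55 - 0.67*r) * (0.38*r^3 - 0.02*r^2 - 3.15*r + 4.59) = -0.2546*r^4 + 0.2224*r^3 + 2.0995*r^2 - 4.8078*r + 2.5245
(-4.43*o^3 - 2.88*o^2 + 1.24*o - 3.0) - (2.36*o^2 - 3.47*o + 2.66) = -4.43*o^3 - 5.24*o^2 + 4.71*o - 5.66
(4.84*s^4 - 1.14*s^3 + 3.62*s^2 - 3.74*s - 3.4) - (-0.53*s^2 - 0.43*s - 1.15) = 4.84*s^4 - 1.14*s^3 + 4.15*s^2 - 3.31*s - 2.25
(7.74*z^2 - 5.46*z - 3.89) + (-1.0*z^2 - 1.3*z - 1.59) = 6.74*z^2 - 6.76*z - 5.48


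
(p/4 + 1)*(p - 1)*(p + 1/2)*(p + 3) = p^4/4 + 13*p^3/8 + 2*p^2 - 19*p/8 - 3/2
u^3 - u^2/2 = u^2*(u - 1/2)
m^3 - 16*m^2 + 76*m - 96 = (m - 8)*(m - 6)*(m - 2)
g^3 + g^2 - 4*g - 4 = (g - 2)*(g + 1)*(g + 2)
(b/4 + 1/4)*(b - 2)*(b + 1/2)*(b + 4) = b^4/4 + 7*b^3/8 - 9*b^2/8 - 11*b/4 - 1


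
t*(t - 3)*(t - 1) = t^3 - 4*t^2 + 3*t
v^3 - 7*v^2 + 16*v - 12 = (v - 3)*(v - 2)^2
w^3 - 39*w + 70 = (w - 5)*(w - 2)*(w + 7)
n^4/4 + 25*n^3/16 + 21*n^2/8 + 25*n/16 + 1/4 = (n/4 + 1)*(n + 1/4)*(n + 1)^2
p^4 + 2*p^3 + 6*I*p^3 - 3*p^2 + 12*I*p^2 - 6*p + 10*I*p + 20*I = (p + 2)*(p - I)*(p + 2*I)*(p + 5*I)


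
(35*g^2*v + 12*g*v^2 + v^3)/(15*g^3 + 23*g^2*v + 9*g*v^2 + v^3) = v*(7*g + v)/(3*g^2 + 4*g*v + v^2)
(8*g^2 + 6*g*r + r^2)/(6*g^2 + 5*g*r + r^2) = (4*g + r)/(3*g + r)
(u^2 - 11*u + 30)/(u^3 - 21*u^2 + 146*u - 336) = (u - 5)/(u^2 - 15*u + 56)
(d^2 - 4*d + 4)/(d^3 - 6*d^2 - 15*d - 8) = (-d^2 + 4*d - 4)/(-d^3 + 6*d^2 + 15*d + 8)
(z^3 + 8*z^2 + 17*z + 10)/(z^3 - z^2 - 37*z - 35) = (z + 2)/(z - 7)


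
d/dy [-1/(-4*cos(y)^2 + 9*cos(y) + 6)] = (8*cos(y) - 9)*sin(y)/(-4*cos(y)^2 + 9*cos(y) + 6)^2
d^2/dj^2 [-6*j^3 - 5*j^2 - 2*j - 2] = -36*j - 10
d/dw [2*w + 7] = 2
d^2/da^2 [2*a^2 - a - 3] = 4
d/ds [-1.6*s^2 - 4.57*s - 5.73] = -3.2*s - 4.57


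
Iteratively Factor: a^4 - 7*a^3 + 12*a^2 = (a)*(a^3 - 7*a^2 + 12*a) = a^2*(a^2 - 7*a + 12) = a^2*(a - 3)*(a - 4)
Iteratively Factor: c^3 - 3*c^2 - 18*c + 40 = (c - 5)*(c^2 + 2*c - 8) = (c - 5)*(c - 2)*(c + 4)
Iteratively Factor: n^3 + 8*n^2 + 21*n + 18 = (n + 3)*(n^2 + 5*n + 6) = (n + 2)*(n + 3)*(n + 3)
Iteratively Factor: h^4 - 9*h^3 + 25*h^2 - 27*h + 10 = (h - 1)*(h^3 - 8*h^2 + 17*h - 10) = (h - 5)*(h - 1)*(h^2 - 3*h + 2) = (h - 5)*(h - 1)^2*(h - 2)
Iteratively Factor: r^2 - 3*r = (r - 3)*(r)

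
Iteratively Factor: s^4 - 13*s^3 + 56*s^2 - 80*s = (s - 5)*(s^3 - 8*s^2 + 16*s) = (s - 5)*(s - 4)*(s^2 - 4*s) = (s - 5)*(s - 4)^2*(s)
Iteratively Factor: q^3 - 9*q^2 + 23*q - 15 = (q - 5)*(q^2 - 4*q + 3) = (q - 5)*(q - 1)*(q - 3)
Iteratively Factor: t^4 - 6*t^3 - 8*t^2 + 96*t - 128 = (t - 2)*(t^3 - 4*t^2 - 16*t + 64) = (t - 4)*(t - 2)*(t^2 - 16) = (t - 4)*(t - 2)*(t + 4)*(t - 4)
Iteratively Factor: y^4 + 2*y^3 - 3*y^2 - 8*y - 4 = (y + 1)*(y^3 + y^2 - 4*y - 4) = (y - 2)*(y + 1)*(y^2 + 3*y + 2) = (y - 2)*(y + 1)*(y + 2)*(y + 1)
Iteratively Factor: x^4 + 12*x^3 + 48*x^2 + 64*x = (x + 4)*(x^3 + 8*x^2 + 16*x) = x*(x + 4)*(x^2 + 8*x + 16) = x*(x + 4)^2*(x + 4)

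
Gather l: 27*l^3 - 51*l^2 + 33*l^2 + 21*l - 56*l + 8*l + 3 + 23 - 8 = 27*l^3 - 18*l^2 - 27*l + 18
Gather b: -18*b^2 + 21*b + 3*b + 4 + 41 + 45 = -18*b^2 + 24*b + 90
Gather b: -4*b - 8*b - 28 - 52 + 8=-12*b - 72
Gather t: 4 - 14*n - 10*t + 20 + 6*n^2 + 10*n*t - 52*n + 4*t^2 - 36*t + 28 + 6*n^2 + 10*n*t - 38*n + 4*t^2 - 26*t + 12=12*n^2 - 104*n + 8*t^2 + t*(20*n - 72) + 64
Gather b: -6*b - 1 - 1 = -6*b - 2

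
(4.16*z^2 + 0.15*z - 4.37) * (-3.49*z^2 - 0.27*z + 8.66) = -14.5184*z^4 - 1.6467*z^3 + 51.2364*z^2 + 2.4789*z - 37.8442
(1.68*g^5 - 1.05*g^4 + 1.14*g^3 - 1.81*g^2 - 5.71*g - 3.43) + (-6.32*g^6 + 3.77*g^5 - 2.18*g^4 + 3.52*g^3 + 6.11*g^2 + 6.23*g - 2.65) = -6.32*g^6 + 5.45*g^5 - 3.23*g^4 + 4.66*g^3 + 4.3*g^2 + 0.52*g - 6.08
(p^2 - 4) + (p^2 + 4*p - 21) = 2*p^2 + 4*p - 25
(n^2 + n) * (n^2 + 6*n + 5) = n^4 + 7*n^3 + 11*n^2 + 5*n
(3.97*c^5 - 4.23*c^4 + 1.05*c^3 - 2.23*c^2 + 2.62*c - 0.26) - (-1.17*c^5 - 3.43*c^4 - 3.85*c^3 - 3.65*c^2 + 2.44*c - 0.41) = 5.14*c^5 - 0.8*c^4 + 4.9*c^3 + 1.42*c^2 + 0.18*c + 0.15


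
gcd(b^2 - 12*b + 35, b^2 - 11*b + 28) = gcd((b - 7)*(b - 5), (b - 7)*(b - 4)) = b - 7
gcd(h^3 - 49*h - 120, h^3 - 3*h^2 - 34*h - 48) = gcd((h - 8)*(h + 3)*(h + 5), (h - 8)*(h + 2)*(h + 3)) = h^2 - 5*h - 24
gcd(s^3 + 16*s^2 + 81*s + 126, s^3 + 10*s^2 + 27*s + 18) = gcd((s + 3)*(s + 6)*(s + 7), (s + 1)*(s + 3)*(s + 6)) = s^2 + 9*s + 18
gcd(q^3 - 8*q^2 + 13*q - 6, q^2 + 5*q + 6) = 1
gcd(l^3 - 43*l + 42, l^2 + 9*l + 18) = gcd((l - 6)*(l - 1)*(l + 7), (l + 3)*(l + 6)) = 1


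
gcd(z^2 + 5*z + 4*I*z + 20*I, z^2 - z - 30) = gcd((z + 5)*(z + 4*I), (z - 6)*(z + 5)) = z + 5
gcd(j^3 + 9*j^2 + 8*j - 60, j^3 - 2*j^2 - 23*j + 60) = j + 5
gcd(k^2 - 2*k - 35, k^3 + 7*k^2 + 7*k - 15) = k + 5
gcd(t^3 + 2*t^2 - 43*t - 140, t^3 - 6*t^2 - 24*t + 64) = t + 4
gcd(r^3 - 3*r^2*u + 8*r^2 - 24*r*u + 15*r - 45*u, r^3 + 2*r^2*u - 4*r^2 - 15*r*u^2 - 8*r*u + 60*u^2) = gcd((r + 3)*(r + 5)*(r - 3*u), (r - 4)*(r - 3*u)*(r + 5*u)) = r - 3*u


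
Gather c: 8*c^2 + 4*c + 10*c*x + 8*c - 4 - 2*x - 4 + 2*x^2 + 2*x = 8*c^2 + c*(10*x + 12) + 2*x^2 - 8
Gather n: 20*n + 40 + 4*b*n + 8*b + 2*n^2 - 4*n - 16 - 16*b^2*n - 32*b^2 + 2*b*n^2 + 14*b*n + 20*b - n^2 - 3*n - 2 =-32*b^2 + 28*b + n^2*(2*b + 1) + n*(-16*b^2 + 18*b + 13) + 22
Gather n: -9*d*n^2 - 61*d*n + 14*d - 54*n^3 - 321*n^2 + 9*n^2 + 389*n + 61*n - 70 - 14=14*d - 54*n^3 + n^2*(-9*d - 312) + n*(450 - 61*d) - 84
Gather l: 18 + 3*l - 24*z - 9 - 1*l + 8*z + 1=2*l - 16*z + 10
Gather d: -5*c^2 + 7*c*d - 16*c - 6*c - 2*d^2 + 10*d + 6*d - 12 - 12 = -5*c^2 - 22*c - 2*d^2 + d*(7*c + 16) - 24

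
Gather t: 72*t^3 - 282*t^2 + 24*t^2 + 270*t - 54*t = 72*t^3 - 258*t^2 + 216*t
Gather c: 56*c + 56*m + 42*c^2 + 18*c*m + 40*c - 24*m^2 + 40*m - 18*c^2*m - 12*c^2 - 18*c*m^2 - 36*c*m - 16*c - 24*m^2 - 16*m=c^2*(30 - 18*m) + c*(-18*m^2 - 18*m + 80) - 48*m^2 + 80*m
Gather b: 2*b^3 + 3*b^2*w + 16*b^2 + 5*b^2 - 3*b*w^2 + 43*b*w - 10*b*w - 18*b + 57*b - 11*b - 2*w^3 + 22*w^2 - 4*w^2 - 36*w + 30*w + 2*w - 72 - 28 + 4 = 2*b^3 + b^2*(3*w + 21) + b*(-3*w^2 + 33*w + 28) - 2*w^3 + 18*w^2 - 4*w - 96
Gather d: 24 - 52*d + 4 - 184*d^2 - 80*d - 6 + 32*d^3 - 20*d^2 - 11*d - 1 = 32*d^3 - 204*d^2 - 143*d + 21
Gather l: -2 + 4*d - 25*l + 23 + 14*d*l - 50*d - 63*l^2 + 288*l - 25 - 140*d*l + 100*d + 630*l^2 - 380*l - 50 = 54*d + 567*l^2 + l*(-126*d - 117) - 54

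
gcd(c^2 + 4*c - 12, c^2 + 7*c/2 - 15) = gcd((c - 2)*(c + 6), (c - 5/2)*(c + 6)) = c + 6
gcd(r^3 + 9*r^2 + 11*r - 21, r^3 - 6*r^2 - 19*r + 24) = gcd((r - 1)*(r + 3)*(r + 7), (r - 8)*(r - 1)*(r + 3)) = r^2 + 2*r - 3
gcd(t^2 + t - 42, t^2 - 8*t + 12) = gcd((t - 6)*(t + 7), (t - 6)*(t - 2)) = t - 6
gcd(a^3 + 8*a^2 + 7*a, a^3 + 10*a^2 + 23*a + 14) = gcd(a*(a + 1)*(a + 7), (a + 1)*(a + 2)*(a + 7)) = a^2 + 8*a + 7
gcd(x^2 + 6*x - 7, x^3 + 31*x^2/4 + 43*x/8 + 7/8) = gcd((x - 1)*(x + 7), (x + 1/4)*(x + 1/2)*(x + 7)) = x + 7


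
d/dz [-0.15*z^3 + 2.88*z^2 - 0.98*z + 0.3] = -0.45*z^2 + 5.76*z - 0.98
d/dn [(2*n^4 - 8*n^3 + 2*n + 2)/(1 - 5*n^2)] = 2*(-10*n^5 + 20*n^4 + 4*n^3 - 7*n^2 + 10*n + 1)/(25*n^4 - 10*n^2 + 1)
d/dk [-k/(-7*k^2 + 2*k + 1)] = (-7*k^2 - 1)/(49*k^4 - 28*k^3 - 10*k^2 + 4*k + 1)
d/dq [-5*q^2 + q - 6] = 1 - 10*q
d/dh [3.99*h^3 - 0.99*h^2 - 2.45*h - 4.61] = 11.97*h^2 - 1.98*h - 2.45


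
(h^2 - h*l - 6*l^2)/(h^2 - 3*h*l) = (h + 2*l)/h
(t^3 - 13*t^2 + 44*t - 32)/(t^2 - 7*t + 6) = (t^2 - 12*t + 32)/(t - 6)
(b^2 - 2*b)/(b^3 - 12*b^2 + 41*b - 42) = b/(b^2 - 10*b + 21)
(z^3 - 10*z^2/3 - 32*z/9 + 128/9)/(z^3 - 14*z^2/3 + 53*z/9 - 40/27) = 3*(3*z^2 - 2*z - 16)/(9*z^2 - 18*z + 5)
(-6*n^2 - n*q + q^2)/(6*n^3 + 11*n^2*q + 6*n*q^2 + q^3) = (-3*n + q)/(3*n^2 + 4*n*q + q^2)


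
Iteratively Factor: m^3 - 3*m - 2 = (m + 1)*(m^2 - m - 2) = (m + 1)^2*(m - 2)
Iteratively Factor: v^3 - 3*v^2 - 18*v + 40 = (v - 2)*(v^2 - v - 20) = (v - 2)*(v + 4)*(v - 5)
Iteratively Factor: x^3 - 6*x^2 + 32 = (x - 4)*(x^2 - 2*x - 8) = (x - 4)*(x + 2)*(x - 4)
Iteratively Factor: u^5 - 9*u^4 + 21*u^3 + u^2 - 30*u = (u + 1)*(u^4 - 10*u^3 + 31*u^2 - 30*u) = (u - 5)*(u + 1)*(u^3 - 5*u^2 + 6*u) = (u - 5)*(u - 2)*(u + 1)*(u^2 - 3*u) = u*(u - 5)*(u - 2)*(u + 1)*(u - 3)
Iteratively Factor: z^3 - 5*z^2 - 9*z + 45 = (z - 5)*(z^2 - 9) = (z - 5)*(z - 3)*(z + 3)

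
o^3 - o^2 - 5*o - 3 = (o - 3)*(o + 1)^2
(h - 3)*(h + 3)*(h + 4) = h^3 + 4*h^2 - 9*h - 36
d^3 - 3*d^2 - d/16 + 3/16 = (d - 3)*(d - 1/4)*(d + 1/4)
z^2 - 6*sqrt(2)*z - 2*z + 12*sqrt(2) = (z - 2)*(z - 6*sqrt(2))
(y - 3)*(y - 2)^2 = y^3 - 7*y^2 + 16*y - 12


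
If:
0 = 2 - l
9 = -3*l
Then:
No Solution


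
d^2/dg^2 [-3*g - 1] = 0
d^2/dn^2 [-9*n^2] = -18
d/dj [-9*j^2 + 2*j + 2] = 2 - 18*j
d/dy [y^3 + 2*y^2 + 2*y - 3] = 3*y^2 + 4*y + 2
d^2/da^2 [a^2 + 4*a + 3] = 2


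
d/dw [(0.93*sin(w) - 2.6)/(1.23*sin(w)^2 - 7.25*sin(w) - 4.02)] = (-1.1439*sin(w)^2 + 6.396*sin(w) - 22.5886)*cos(w)/(1.5129*sin(w)^4 - 17.835*sin(w)^3 + 42.6733*sin(w)^2 + 58.29*sin(w) + 16.1604)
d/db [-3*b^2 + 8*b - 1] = 8 - 6*b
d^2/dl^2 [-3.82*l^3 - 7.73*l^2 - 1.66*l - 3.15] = -22.92*l - 15.46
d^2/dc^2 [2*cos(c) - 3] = -2*cos(c)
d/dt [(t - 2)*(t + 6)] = 2*t + 4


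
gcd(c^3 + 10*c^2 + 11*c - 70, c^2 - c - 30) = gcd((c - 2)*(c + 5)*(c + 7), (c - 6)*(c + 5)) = c + 5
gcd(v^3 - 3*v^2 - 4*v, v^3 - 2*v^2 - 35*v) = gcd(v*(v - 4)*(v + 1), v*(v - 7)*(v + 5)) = v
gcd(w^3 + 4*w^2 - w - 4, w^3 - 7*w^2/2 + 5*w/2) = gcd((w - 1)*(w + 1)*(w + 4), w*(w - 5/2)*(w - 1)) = w - 1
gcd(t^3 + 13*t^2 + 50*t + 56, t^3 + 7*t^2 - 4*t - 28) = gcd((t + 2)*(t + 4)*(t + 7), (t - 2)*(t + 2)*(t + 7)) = t^2 + 9*t + 14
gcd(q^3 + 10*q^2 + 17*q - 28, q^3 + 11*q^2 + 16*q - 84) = q + 7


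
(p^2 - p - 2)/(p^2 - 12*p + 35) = (p^2 - p - 2)/(p^2 - 12*p + 35)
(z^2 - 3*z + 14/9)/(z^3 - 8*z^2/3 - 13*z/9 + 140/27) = 3*(3*z - 2)/(9*z^2 - 3*z - 20)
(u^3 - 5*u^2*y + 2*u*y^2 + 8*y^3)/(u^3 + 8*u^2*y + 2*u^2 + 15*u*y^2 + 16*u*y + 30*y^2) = (u^3 - 5*u^2*y + 2*u*y^2 + 8*y^3)/(u^3 + 8*u^2*y + 2*u^2 + 15*u*y^2 + 16*u*y + 30*y^2)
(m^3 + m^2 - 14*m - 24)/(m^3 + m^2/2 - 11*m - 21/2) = 2*(m^2 - 2*m - 8)/(2*m^2 - 5*m - 7)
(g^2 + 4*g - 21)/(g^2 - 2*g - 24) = (-g^2 - 4*g + 21)/(-g^2 + 2*g + 24)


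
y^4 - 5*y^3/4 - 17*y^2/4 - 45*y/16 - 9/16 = (y - 3)*(y + 1/2)^2*(y + 3/4)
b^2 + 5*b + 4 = (b + 1)*(b + 4)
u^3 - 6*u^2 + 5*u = u*(u - 5)*(u - 1)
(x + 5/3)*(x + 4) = x^2 + 17*x/3 + 20/3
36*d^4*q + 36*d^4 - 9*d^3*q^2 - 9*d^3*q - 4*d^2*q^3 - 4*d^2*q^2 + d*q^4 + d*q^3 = (-4*d + q)*(-3*d + q)*(3*d + q)*(d*q + d)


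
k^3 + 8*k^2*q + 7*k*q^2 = k*(k + q)*(k + 7*q)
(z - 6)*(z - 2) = z^2 - 8*z + 12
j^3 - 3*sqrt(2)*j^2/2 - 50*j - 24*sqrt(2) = (j - 6*sqrt(2))*(j + sqrt(2)/2)*(j + 4*sqrt(2))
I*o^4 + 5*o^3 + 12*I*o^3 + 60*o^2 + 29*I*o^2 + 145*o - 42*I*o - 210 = (o + 6)*(o + 7)*(o - 5*I)*(I*o - I)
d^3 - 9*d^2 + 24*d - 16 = (d - 4)^2*(d - 1)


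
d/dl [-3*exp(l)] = -3*exp(l)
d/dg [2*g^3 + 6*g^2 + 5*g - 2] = 6*g^2 + 12*g + 5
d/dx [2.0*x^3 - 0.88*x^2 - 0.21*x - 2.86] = 6.0*x^2 - 1.76*x - 0.21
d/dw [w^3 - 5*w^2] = w*(3*w - 10)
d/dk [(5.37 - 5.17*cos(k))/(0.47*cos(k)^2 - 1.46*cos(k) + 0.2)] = (-2.4299*cos(k)^2 + 5.0478*cos(k) - 6.8062)*sin(k)/(0.2209*cos(k)^4 - 1.3724*cos(k)^3 + 2.3196*cos(k)^2 - 0.584*cos(k) + 0.04)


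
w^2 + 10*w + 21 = (w + 3)*(w + 7)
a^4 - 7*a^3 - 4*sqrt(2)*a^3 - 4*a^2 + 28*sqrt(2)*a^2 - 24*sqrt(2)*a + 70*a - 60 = (a - 6)*(a - 1)*(a - 5*sqrt(2))*(a + sqrt(2))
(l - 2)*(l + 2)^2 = l^3 + 2*l^2 - 4*l - 8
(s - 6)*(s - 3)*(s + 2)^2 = s^4 - 5*s^3 - 14*s^2 + 36*s + 72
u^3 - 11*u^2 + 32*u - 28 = (u - 7)*(u - 2)^2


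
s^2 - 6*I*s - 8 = (s - 4*I)*(s - 2*I)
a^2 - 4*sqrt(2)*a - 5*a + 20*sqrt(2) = (a - 5)*(a - 4*sqrt(2))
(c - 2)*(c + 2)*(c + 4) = c^3 + 4*c^2 - 4*c - 16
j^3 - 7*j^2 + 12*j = j*(j - 4)*(j - 3)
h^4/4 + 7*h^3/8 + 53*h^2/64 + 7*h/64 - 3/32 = (h/4 + 1/2)*(h - 1/4)*(h + 3/4)*(h + 1)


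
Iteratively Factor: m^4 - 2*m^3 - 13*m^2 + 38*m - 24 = (m - 2)*(m^3 - 13*m + 12) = (m - 2)*(m - 1)*(m^2 + m - 12) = (m - 3)*(m - 2)*(m - 1)*(m + 4)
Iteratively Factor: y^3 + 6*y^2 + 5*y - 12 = (y + 4)*(y^2 + 2*y - 3) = (y - 1)*(y + 4)*(y + 3)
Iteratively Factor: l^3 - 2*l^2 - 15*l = (l + 3)*(l^2 - 5*l) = l*(l + 3)*(l - 5)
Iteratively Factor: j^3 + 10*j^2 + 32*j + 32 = (j + 4)*(j^2 + 6*j + 8) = (j + 2)*(j + 4)*(j + 4)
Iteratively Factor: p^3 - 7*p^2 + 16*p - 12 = (p - 2)*(p^2 - 5*p + 6) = (p - 2)^2*(p - 3)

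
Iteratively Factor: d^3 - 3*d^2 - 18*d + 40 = (d - 5)*(d^2 + 2*d - 8) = (d - 5)*(d - 2)*(d + 4)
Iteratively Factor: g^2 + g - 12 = (g + 4)*(g - 3)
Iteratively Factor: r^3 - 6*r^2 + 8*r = (r - 4)*(r^2 - 2*r) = r*(r - 4)*(r - 2)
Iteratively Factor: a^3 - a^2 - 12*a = (a - 4)*(a^2 + 3*a) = a*(a - 4)*(a + 3)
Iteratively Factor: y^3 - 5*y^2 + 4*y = (y - 1)*(y^2 - 4*y) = y*(y - 1)*(y - 4)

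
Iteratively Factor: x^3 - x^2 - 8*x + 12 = (x - 2)*(x^2 + x - 6) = (x - 2)^2*(x + 3)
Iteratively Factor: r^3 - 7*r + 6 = (r - 2)*(r^2 + 2*r - 3) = (r - 2)*(r - 1)*(r + 3)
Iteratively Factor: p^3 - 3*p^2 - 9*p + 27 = (p - 3)*(p^2 - 9) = (p - 3)^2*(p + 3)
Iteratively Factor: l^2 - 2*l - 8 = (l + 2)*(l - 4)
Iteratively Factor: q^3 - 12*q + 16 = (q - 2)*(q^2 + 2*q - 8) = (q - 2)^2*(q + 4)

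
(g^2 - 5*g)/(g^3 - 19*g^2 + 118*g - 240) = g/(g^2 - 14*g + 48)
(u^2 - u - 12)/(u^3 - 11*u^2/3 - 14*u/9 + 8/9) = 9*(u + 3)/(9*u^2 + 3*u - 2)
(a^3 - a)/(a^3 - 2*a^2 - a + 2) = a/(a - 2)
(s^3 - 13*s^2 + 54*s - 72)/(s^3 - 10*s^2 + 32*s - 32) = (s^2 - 9*s + 18)/(s^2 - 6*s + 8)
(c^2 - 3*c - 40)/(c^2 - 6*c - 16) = (c + 5)/(c + 2)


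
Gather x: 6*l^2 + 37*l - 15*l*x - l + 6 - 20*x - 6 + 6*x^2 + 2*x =6*l^2 + 36*l + 6*x^2 + x*(-15*l - 18)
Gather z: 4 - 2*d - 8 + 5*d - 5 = 3*d - 9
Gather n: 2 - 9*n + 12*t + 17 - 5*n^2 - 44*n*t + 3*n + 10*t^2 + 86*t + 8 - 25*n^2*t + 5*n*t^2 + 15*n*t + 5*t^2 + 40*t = n^2*(-25*t - 5) + n*(5*t^2 - 29*t - 6) + 15*t^2 + 138*t + 27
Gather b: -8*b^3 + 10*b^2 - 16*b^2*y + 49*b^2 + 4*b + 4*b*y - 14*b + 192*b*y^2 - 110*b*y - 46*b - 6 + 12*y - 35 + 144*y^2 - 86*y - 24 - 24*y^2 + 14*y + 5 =-8*b^3 + b^2*(59 - 16*y) + b*(192*y^2 - 106*y - 56) + 120*y^2 - 60*y - 60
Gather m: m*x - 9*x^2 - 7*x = m*x - 9*x^2 - 7*x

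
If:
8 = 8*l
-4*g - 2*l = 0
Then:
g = -1/2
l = 1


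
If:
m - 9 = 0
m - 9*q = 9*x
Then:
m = 9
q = 1 - x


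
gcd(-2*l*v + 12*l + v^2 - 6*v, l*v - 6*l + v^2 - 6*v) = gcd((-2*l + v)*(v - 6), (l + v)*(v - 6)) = v - 6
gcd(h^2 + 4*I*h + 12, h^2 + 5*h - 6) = 1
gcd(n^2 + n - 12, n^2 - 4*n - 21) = 1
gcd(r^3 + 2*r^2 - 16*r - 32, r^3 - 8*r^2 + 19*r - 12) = r - 4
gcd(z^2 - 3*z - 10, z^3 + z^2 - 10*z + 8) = 1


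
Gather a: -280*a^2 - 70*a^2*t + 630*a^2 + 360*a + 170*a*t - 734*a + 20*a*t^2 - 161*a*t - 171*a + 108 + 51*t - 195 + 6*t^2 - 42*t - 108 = a^2*(350 - 70*t) + a*(20*t^2 + 9*t - 545) + 6*t^2 + 9*t - 195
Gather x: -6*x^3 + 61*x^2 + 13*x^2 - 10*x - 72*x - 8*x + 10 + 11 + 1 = -6*x^3 + 74*x^2 - 90*x + 22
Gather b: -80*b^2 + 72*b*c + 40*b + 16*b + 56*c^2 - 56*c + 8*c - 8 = -80*b^2 + b*(72*c + 56) + 56*c^2 - 48*c - 8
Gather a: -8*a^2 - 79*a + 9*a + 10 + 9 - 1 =-8*a^2 - 70*a + 18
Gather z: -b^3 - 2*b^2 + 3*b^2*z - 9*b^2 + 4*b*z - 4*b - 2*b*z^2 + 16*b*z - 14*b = -b^3 - 11*b^2 - 2*b*z^2 - 18*b + z*(3*b^2 + 20*b)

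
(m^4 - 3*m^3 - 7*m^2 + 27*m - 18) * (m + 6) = m^5 + 3*m^4 - 25*m^3 - 15*m^2 + 144*m - 108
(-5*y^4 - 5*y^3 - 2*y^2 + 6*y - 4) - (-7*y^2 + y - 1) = -5*y^4 - 5*y^3 + 5*y^2 + 5*y - 3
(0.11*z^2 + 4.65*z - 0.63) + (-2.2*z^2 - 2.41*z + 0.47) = -2.09*z^2 + 2.24*z - 0.16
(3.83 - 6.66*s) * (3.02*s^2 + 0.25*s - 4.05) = -20.1132*s^3 + 9.9016*s^2 + 27.9305*s - 15.5115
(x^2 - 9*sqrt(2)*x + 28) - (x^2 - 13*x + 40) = -9*sqrt(2)*x + 13*x - 12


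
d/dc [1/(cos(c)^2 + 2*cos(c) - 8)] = 2*(cos(c) + 1)*sin(c)/(cos(c)^2 + 2*cos(c) - 8)^2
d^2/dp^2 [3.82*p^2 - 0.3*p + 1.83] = 7.64000000000000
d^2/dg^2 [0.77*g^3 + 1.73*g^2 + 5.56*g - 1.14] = 4.62*g + 3.46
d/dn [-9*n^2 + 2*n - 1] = 2 - 18*n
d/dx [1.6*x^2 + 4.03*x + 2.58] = 3.2*x + 4.03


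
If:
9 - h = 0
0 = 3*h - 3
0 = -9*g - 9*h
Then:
No Solution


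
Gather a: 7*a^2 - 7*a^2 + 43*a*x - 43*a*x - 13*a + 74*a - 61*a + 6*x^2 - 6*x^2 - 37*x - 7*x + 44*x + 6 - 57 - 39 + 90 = 0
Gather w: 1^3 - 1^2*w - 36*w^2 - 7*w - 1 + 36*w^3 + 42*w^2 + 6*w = 36*w^3 + 6*w^2 - 2*w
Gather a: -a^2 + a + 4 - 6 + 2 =-a^2 + a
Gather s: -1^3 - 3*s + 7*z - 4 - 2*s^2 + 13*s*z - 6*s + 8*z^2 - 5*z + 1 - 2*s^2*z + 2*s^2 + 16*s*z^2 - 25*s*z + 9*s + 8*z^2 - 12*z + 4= -2*s^2*z + s*(16*z^2 - 12*z) + 16*z^2 - 10*z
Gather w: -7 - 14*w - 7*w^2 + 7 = -7*w^2 - 14*w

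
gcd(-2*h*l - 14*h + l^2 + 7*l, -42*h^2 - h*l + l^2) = 1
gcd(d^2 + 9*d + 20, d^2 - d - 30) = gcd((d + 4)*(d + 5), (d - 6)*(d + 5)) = d + 5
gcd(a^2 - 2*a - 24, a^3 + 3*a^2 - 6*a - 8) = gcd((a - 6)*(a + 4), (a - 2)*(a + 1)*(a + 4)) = a + 4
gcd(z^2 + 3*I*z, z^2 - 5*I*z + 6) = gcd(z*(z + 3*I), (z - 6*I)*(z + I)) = 1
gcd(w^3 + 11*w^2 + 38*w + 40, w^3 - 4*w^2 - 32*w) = w + 4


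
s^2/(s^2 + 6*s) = s/(s + 6)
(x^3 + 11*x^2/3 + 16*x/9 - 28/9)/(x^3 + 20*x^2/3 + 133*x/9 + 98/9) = (3*x - 2)/(3*x + 7)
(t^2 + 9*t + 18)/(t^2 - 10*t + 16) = (t^2 + 9*t + 18)/(t^2 - 10*t + 16)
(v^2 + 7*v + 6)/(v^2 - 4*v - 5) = (v + 6)/(v - 5)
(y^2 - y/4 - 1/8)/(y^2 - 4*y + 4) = (y^2 - y/4 - 1/8)/(y^2 - 4*y + 4)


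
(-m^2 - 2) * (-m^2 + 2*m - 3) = m^4 - 2*m^3 + 5*m^2 - 4*m + 6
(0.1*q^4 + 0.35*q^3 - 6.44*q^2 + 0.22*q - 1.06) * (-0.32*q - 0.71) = -0.032*q^5 - 0.183*q^4 + 1.8123*q^3 + 4.502*q^2 + 0.183*q + 0.7526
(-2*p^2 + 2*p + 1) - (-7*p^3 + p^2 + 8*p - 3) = 7*p^3 - 3*p^2 - 6*p + 4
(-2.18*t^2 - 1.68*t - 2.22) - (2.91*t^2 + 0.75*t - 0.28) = -5.09*t^2 - 2.43*t - 1.94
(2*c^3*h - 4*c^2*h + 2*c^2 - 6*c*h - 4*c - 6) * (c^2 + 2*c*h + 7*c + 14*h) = 2*c^5*h + 4*c^4*h^2 + 10*c^4*h + 2*c^4 + 20*c^3*h^2 - 30*c^3*h + 10*c^3 - 68*c^2*h^2 - 22*c^2*h - 34*c^2 - 84*c*h^2 - 68*c*h - 42*c - 84*h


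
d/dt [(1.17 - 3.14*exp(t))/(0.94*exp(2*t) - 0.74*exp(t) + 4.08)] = (2.9516*exp(2*t) - 2.1996*exp(t) - 11.9454)*exp(t)/(0.8836*exp(4*t) - 1.3912*exp(3*t) + 8.218*exp(2*t) - 6.0384*exp(t) + 16.6464)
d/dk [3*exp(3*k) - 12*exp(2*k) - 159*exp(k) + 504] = (9*exp(2*k) - 24*exp(k) - 159)*exp(k)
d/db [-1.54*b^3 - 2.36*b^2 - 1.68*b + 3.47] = -4.62*b^2 - 4.72*b - 1.68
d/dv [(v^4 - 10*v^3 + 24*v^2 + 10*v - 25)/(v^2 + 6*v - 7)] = 2*(v^3 + 6*v^2 - 63*v + 40)/(v^2 + 14*v + 49)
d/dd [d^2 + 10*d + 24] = 2*d + 10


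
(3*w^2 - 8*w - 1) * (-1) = -3*w^2 + 8*w + 1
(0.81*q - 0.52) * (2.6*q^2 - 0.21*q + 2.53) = 2.106*q^3 - 1.5221*q^2 + 2.1585*q - 1.3156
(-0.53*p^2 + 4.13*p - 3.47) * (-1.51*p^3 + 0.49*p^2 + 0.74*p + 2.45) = 0.8003*p^5 - 6.496*p^4 + 6.8712*p^3 + 0.0573999999999997*p^2 + 7.5507*p - 8.5015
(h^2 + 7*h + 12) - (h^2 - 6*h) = 13*h + 12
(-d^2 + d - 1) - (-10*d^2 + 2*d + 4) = 9*d^2 - d - 5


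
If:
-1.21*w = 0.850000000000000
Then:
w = -0.70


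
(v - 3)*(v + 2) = v^2 - v - 6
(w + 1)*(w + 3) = w^2 + 4*w + 3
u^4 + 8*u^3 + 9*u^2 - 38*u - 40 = (u - 2)*(u + 1)*(u + 4)*(u + 5)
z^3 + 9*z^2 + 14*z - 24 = (z - 1)*(z + 4)*(z + 6)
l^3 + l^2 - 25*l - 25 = (l - 5)*(l + 1)*(l + 5)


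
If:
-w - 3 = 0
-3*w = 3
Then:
No Solution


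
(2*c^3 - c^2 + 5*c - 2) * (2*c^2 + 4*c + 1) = 4*c^5 + 6*c^4 + 8*c^3 + 15*c^2 - 3*c - 2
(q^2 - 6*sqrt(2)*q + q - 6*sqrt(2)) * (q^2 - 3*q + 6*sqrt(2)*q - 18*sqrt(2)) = q^4 - 2*q^3 - 75*q^2 + 144*q + 216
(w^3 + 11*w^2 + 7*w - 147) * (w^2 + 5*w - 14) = w^5 + 16*w^4 + 48*w^3 - 266*w^2 - 833*w + 2058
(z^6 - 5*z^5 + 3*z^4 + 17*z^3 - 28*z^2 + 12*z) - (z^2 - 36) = z^6 - 5*z^5 + 3*z^4 + 17*z^3 - 29*z^2 + 12*z + 36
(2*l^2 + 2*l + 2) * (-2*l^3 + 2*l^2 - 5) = -4*l^5 - 6*l^2 - 10*l - 10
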